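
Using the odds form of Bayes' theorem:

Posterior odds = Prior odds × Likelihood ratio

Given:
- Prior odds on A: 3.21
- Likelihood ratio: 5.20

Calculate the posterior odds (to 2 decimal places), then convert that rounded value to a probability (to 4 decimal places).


Step 1: Calculate posterior odds
Posterior odds = Prior odds × LR
               = 3.21 × 5.20
               = 16.69

Step 2: Convert to probability
P(A|E) = Posterior odds / (1 + Posterior odds)
       = 16.69 / (1 + 16.69)
       = 16.69 / 17.69
       = 0.9435

The evidence increased P(A) from 0.7625 to 0.9435.


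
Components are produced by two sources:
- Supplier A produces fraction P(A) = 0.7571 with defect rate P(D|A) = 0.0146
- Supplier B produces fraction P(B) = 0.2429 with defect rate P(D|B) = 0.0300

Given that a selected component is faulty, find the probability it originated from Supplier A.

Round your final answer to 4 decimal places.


Let A = from Supplier A, D = faulty

Given:
- P(A) = 0.7571, P(B) = 0.2429
- P(D|A) = 0.0146, P(D|B) = 0.0300

Step 1: Find P(D)
P(D) = P(D|A)P(A) + P(D|B)P(B)
     = 0.0146 × 0.7571 + 0.0300 × 0.2429
     = 0.01105366 + 0.00728700
     = 0.01834066

Step 2: Apply Bayes' theorem
P(A|D) = P(D|A)P(A) / P(D)
       = 0.01105366 / 0.01834066
       = 0.6027


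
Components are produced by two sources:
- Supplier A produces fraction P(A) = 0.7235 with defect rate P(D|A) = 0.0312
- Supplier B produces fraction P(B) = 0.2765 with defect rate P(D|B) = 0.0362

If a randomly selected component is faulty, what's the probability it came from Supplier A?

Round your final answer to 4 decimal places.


Let A = from Supplier A, D = faulty

Given:
- P(A) = 0.7235, P(B) = 0.2765
- P(D|A) = 0.0312, P(D|B) = 0.0362

Step 1: Find P(D)
P(D) = P(D|A)P(A) + P(D|B)P(B)
     = 0.0312 × 0.7235 + 0.0362 × 0.2765
     = 0.02257320 + 0.01000930
     = 0.03258250

Step 2: Apply Bayes' theorem
P(A|D) = P(D|A)P(A) / P(D)
       = 0.02257320 / 0.03258250
       = 0.6928


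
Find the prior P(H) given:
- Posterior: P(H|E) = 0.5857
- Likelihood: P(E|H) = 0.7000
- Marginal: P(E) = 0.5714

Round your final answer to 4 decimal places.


From Bayes' theorem: P(H|E) = P(E|H) × P(H) / P(E)

Rearranging for P(H):
P(H) = P(H|E) × P(E) / P(E|H)
     = 0.5857 × 0.5714 / 0.7000
     = 0.33466898 / 0.7000
     = 0.4781


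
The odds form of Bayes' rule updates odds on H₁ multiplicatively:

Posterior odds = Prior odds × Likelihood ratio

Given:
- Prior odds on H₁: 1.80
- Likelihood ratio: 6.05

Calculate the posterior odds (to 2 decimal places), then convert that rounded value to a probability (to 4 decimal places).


Step 1: Calculate posterior odds
Posterior odds = Prior odds × LR
               = 1.80 × 6.05
               = 10.89

Step 2: Convert to probability
P(H₁|E) = Posterior odds / (1 + Posterior odds)
       = 10.89 / (1 + 10.89)
       = 10.89 / 11.89
       = 0.9159

The evidence increased P(H₁) from 0.6429 to 0.9159.


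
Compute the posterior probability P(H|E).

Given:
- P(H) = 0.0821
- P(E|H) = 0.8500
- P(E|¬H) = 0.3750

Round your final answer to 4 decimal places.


Bayes' theorem: P(H|E) = P(E|H) × P(H) / P(E)

Step 1: Calculate P(E) using law of total probability
P(E) = P(E|H)P(H) + P(E|¬H)P(¬H)
     = 0.8500 × 0.0821 + 0.3750 × 0.9179
     = 0.06978500 + 0.34421250
     = 0.41399750

Step 2: Apply Bayes' theorem
P(H|E) = P(E|H) × P(H) / P(E)
       = 0.06978500 / 0.41399750
       = 0.1686


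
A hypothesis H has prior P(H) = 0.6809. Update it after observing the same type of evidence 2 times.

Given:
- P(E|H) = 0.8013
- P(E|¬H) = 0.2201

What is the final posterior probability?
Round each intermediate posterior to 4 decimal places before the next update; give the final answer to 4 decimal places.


Sequential Bayesian updating:

Initial prior: P(H) = 0.6809

Update 1:
  P(E) = 0.8013 × 0.6809 + 0.2201 × 0.3191 = 0.54560517 + 0.07023391 = 0.61583908
  P(H|E) = 0.54560517 / 0.61583908 = 0.8860

Update 2:
  P(E) = 0.8013 × 0.8860 + 0.2201 × 0.1140 = 0.70995180 + 0.02509140 = 0.73504320
  P(H|E) = 0.70995180 / 0.73504320 = 0.9659

Final posterior: 0.9659


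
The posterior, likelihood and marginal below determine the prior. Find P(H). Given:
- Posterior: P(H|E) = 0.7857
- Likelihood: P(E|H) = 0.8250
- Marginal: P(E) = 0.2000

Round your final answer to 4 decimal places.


From Bayes' theorem: P(H|E) = P(E|H) × P(H) / P(E)

Rearranging for P(H):
P(H) = P(H|E) × P(E) / P(E|H)
     = 0.7857 × 0.2000 / 0.8250
     = 0.15714000 / 0.8250
     = 0.1905


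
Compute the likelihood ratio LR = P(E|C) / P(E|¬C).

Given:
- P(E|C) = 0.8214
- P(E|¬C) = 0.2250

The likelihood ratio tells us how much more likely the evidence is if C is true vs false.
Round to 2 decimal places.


Likelihood Ratio (LR) = P(E|C) / P(E|¬C)

LR = 0.8214 / 0.2250
   = 3.65

The evidence is 3.65 times more likely if C is true than if C is false.
Since LR > 1, the evidence supports C over ¬C.


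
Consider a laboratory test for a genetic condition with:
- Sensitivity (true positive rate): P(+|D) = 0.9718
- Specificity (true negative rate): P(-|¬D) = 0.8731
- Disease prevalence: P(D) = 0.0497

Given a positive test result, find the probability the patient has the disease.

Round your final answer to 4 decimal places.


Let D = has disease, + = positive test

Given:
- P(D) = 0.0497 (prevalence)
- P(+|D) = 0.9718 (sensitivity)
- P(-|¬D) = 0.8731 (specificity)
- P(+|¬D) = 0.1269 (false positive rate = 1 - specificity)

Step 1: Find P(+)
P(+) = P(+|D)P(D) + P(+|¬D)P(¬D)
     = 0.9718 × 0.0497 + 0.1269 × 0.9503
     = 0.04829846 + 0.12059307
     = 0.16889153

Step 2: Apply Bayes' theorem for P(D|+)
P(D|+) = P(+|D)P(D) / P(+)
       = 0.04829846 / 0.16889153
       = 0.2860


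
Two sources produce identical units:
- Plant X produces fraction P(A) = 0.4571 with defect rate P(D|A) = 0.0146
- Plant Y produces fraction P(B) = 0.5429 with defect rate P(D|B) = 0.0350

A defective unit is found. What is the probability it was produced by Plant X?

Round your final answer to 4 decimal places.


Let A = from Plant X, D = defective

Given:
- P(A) = 0.4571, P(B) = 0.5429
- P(D|A) = 0.0146, P(D|B) = 0.0350

Step 1: Find P(D)
P(D) = P(D|A)P(A) + P(D|B)P(B)
     = 0.0146 × 0.4571 + 0.0350 × 0.5429
     = 0.00667366 + 0.01900150
     = 0.02567516

Step 2: Apply Bayes' theorem
P(A|D) = P(D|A)P(A) / P(D)
       = 0.00667366 / 0.02567516
       = 0.2599


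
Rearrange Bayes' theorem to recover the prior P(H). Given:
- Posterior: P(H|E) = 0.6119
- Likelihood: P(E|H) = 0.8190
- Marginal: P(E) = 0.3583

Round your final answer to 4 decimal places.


From Bayes' theorem: P(H|E) = P(E|H) × P(H) / P(E)

Rearranging for P(H):
P(H) = P(H|E) × P(E) / P(E|H)
     = 0.6119 × 0.3583 / 0.8190
     = 0.21924377 / 0.8190
     = 0.2677


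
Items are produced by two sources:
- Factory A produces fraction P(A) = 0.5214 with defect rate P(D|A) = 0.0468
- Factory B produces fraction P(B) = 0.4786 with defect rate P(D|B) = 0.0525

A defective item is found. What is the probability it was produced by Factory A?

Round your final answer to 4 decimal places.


Let A = from Factory A, D = defective

Given:
- P(A) = 0.5214, P(B) = 0.4786
- P(D|A) = 0.0468, P(D|B) = 0.0525

Step 1: Find P(D)
P(D) = P(D|A)P(A) + P(D|B)P(B)
     = 0.0468 × 0.5214 + 0.0525 × 0.4786
     = 0.02440152 + 0.02512650
     = 0.04952802

Step 2: Apply Bayes' theorem
P(A|D) = P(D|A)P(A) / P(D)
       = 0.02440152 / 0.04952802
       = 0.4927


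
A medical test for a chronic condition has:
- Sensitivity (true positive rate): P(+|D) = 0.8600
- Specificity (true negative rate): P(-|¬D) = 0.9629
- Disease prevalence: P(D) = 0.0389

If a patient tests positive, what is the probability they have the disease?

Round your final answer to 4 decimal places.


Let D = has disease, + = positive test

Given:
- P(D) = 0.0389 (prevalence)
- P(+|D) = 0.8600 (sensitivity)
- P(-|¬D) = 0.9629 (specificity)
- P(+|¬D) = 0.0371 (false positive rate = 1 - specificity)

Step 1: Find P(+)
P(+) = P(+|D)P(D) + P(+|¬D)P(¬D)
     = 0.8600 × 0.0389 + 0.0371 × 0.9611
     = 0.03345400 + 0.03565681
     = 0.06911081

Step 2: Apply Bayes' theorem for P(D|+)
P(D|+) = P(+|D)P(D) / P(+)
       = 0.03345400 / 0.06911081
       = 0.4841


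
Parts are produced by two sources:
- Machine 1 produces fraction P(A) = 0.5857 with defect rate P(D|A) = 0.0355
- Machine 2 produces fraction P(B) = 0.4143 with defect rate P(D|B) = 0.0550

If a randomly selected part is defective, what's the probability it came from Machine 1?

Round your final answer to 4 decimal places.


Let A = from Machine 1, D = defective

Given:
- P(A) = 0.5857, P(B) = 0.4143
- P(D|A) = 0.0355, P(D|B) = 0.0550

Step 1: Find P(D)
P(D) = P(D|A)P(A) + P(D|B)P(B)
     = 0.0355 × 0.5857 + 0.0550 × 0.4143
     = 0.02079235 + 0.02278650
     = 0.04357885

Step 2: Apply Bayes' theorem
P(A|D) = P(D|A)P(A) / P(D)
       = 0.02079235 / 0.04357885
       = 0.4771


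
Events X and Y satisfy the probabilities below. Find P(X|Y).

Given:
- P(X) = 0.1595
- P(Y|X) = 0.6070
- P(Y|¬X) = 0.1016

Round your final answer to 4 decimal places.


Bayes' theorem: P(X|Y) = P(Y|X) × P(X) / P(Y)

Step 1: Calculate P(Y) using law of total probability
P(Y) = P(Y|X)P(X) + P(Y|¬X)P(¬X)
     = 0.6070 × 0.1595 + 0.1016 × 0.8405
     = 0.09681650 + 0.08539480
     = 0.18221130

Step 2: Apply Bayes' theorem
P(X|Y) = P(Y|X) × P(X) / P(Y)
       = 0.09681650 / 0.18221130
       = 0.5313


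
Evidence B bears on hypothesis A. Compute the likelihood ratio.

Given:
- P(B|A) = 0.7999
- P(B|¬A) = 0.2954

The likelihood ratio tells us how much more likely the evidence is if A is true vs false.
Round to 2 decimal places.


Likelihood Ratio (LR) = P(B|A) / P(B|¬A)

LR = 0.7999 / 0.2954
   = 2.71

The evidence is 2.71 times more likely if A is true than if A is false.
Because LR exceeds 1, B is evidence for A.


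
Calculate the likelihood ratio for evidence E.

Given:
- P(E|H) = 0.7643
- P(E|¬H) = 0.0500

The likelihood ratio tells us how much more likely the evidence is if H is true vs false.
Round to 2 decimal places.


Likelihood Ratio (LR) = P(E|H) / P(E|¬H)

LR = 0.7643 / 0.0500
   = 15.29

The evidence is 15.29 times more likely if H is true than if H is false.
Since LR > 1, the evidence supports H over ¬H.


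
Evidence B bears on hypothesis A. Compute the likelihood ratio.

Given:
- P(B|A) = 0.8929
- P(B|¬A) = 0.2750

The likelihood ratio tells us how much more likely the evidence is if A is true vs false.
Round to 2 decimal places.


Likelihood Ratio (LR) = P(B|A) / P(B|¬A)

LR = 0.8929 / 0.2750
   = 3.25

The evidence is 3.25 times more likely if A is true than if A is false.
Since LR > 1, the evidence supports A over ¬A.


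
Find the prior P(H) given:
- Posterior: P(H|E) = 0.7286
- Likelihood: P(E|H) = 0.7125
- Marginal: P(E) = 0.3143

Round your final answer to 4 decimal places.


From Bayes' theorem: P(H|E) = P(E|H) × P(H) / P(E)

Rearranging for P(H):
P(H) = P(H|E) × P(E) / P(E|H)
     = 0.7286 × 0.3143 / 0.7125
     = 0.22899898 / 0.7125
     = 0.3214


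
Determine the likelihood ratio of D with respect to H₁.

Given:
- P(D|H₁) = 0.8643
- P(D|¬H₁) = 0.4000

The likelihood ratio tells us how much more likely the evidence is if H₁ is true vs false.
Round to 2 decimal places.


Likelihood Ratio (LR) = P(D|H₁) / P(D|¬H₁)

LR = 0.8643 / 0.4000
   = 2.16

The evidence is 2.16 times more likely if H₁ is true than if H₁ is false.
Since LR > 1, the evidence supports H₁ over ¬H₁.


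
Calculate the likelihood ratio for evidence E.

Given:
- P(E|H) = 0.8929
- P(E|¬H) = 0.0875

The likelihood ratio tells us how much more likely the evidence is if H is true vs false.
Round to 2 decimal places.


Likelihood Ratio (LR) = P(E|H) / P(E|¬H)

LR = 0.8929 / 0.0875
   = 10.20

The evidence is 10.20 times more likely if H is true than if H is false.
LR > 1, so observing E raises the odds in favor of H.


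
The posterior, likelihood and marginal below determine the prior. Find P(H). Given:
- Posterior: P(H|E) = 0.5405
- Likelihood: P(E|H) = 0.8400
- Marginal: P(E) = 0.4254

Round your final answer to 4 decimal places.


From Bayes' theorem: P(H|E) = P(E|H) × P(H) / P(E)

Rearranging for P(H):
P(H) = P(H|E) × P(E) / P(E|H)
     = 0.5405 × 0.4254 / 0.8400
     = 0.22992870 / 0.8400
     = 0.2737


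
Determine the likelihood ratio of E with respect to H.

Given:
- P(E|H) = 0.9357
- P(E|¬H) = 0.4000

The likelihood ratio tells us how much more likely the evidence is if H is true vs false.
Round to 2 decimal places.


Likelihood Ratio (LR) = P(E|H) / P(E|¬H)

LR = 0.9357 / 0.4000
   = 2.34

The evidence is 2.34 times more likely if H is true than if H is false.
Since LR > 1, the evidence supports H over ¬H.


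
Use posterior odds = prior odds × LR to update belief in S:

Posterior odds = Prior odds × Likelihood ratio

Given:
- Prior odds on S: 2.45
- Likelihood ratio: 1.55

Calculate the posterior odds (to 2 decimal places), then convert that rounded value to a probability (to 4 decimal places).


Step 1: Calculate posterior odds
Posterior odds = Prior odds × LR
               = 2.45 × 1.55
               = 3.80

Step 2: Convert to probability
P(S|E) = Posterior odds / (1 + Posterior odds)
       = 3.80 / (1 + 3.80)
       = 3.80 / 4.80
       = 0.7917

The evidence increased P(S) from 0.7101 to 0.7917.


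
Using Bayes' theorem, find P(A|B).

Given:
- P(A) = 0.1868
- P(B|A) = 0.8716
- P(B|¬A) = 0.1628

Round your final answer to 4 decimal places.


Bayes' theorem: P(A|B) = P(B|A) × P(A) / P(B)

Step 1: Calculate P(B) using law of total probability
P(B) = P(B|A)P(A) + P(B|¬A)P(¬A)
     = 0.8716 × 0.1868 + 0.1628 × 0.8132
     = 0.16281488 + 0.13238896
     = 0.29520384

Step 2: Apply Bayes' theorem
P(A|B) = P(B|A) × P(A) / P(B)
       = 0.16281488 / 0.29520384
       = 0.5515


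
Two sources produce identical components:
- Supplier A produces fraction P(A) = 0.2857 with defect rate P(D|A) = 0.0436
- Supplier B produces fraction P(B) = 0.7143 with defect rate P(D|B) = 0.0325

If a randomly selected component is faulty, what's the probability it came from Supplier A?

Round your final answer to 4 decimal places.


Let A = from Supplier A, D = faulty

Given:
- P(A) = 0.2857, P(B) = 0.7143
- P(D|A) = 0.0436, P(D|B) = 0.0325

Step 1: Find P(D)
P(D) = P(D|A)P(A) + P(D|B)P(B)
     = 0.0436 × 0.2857 + 0.0325 × 0.7143
     = 0.01245652 + 0.02321475
     = 0.03567127

Step 2: Apply Bayes' theorem
P(A|D) = P(D|A)P(A) / P(D)
       = 0.01245652 / 0.03567127
       = 0.3492


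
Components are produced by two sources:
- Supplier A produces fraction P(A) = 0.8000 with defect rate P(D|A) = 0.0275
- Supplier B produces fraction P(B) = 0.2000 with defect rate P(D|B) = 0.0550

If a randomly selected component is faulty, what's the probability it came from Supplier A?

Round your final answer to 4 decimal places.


Let A = from Supplier A, D = faulty

Given:
- P(A) = 0.8000, P(B) = 0.2000
- P(D|A) = 0.0275, P(D|B) = 0.0550

Step 1: Find P(D)
P(D) = P(D|A)P(A) + P(D|B)P(B)
     = 0.0275 × 0.8000 + 0.0550 × 0.2000
     = 0.02200000 + 0.01100000
     = 0.03300000

Step 2: Apply Bayes' theorem
P(A|D) = P(D|A)P(A) / P(D)
       = 0.02200000 / 0.03300000
       = 0.6667


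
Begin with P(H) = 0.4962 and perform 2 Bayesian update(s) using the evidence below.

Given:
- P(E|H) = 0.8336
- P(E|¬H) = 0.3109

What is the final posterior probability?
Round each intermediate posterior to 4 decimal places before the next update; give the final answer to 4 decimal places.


Sequential Bayesian updating:

Initial prior: P(H) = 0.4962

Update 1:
  P(E) = 0.8336 × 0.4962 + 0.3109 × 0.5038 = 0.41363232 + 0.15663142 = 0.57026374
  P(H|E) = 0.41363232 / 0.57026374 = 0.7253

Update 2:
  P(E) = 0.8336 × 0.7253 + 0.3109 × 0.2747 = 0.60461008 + 0.08540423 = 0.69001431
  P(H|E) = 0.60461008 / 0.69001431 = 0.8762

Final posterior: 0.8762


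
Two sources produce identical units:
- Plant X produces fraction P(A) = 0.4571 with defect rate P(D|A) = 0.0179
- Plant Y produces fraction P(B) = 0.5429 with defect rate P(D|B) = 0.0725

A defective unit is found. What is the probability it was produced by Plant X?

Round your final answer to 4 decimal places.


Let A = from Plant X, D = defective

Given:
- P(A) = 0.4571, P(B) = 0.5429
- P(D|A) = 0.0179, P(D|B) = 0.0725

Step 1: Find P(D)
P(D) = P(D|A)P(A) + P(D|B)P(B)
     = 0.0179 × 0.4571 + 0.0725 × 0.5429
     = 0.00818209 + 0.03936025
     = 0.04754234

Step 2: Apply Bayes' theorem
P(A|D) = P(D|A)P(A) / P(D)
       = 0.00818209 / 0.04754234
       = 0.1721


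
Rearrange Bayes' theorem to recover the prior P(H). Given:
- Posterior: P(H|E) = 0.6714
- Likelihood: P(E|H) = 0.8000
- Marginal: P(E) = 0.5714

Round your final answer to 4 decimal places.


From Bayes' theorem: P(H|E) = P(E|H) × P(H) / P(E)

Rearranging for P(H):
P(H) = P(H|E) × P(E) / P(E|H)
     = 0.6714 × 0.5714 / 0.8000
     = 0.38363796 / 0.8000
     = 0.4795


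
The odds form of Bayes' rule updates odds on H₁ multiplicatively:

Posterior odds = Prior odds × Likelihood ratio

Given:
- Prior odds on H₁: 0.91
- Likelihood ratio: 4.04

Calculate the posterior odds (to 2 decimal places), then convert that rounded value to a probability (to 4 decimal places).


Step 1: Calculate posterior odds
Posterior odds = Prior odds × LR
               = 0.91 × 4.04
               = 3.68

Step 2: Convert to probability
P(H₁|E) = Posterior odds / (1 + Posterior odds)
       = 3.68 / (1 + 3.68)
       = 3.68 / 4.68
       = 0.7863

The evidence increased P(H₁) from 0.4764 to 0.7863.


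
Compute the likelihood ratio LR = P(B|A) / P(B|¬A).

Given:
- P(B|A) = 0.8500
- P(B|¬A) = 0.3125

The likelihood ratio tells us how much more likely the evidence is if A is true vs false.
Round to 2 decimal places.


Likelihood Ratio (LR) = P(B|A) / P(B|¬A)

LR = 0.8500 / 0.3125
   = 2.72

The evidence is 2.72 times more likely if A is true than if A is false.
Since LR > 1, the evidence supports A over ¬A.


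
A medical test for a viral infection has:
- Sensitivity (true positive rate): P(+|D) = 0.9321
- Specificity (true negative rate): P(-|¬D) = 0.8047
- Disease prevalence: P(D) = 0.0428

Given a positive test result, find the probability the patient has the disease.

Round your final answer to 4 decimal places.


Let D = has disease, + = positive test

Given:
- P(D) = 0.0428 (prevalence)
- P(+|D) = 0.9321 (sensitivity)
- P(-|¬D) = 0.8047 (specificity)
- P(+|¬D) = 0.1953 (false positive rate = 1 - specificity)

Step 1: Find P(+)
P(+) = P(+|D)P(D) + P(+|¬D)P(¬D)
     = 0.9321 × 0.0428 + 0.1953 × 0.9572
     = 0.03989388 + 0.18694116
     = 0.22683504

Step 2: Apply Bayes' theorem for P(D|+)
P(D|+) = P(+|D)P(D) / P(+)
       = 0.03989388 / 0.22683504
       = 0.1759


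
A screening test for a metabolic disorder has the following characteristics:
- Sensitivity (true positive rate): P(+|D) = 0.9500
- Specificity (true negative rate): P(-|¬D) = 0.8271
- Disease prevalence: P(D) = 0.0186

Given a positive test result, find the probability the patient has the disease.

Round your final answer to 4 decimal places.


Let D = has disease, + = positive test

Given:
- P(D) = 0.0186 (prevalence)
- P(+|D) = 0.9500 (sensitivity)
- P(-|¬D) = 0.8271 (specificity)
- P(+|¬D) = 0.1729 (false positive rate = 1 - specificity)

Step 1: Find P(+)
P(+) = P(+|D)P(D) + P(+|¬D)P(¬D)
     = 0.9500 × 0.0186 + 0.1729 × 0.9814
     = 0.01767000 + 0.16968406
     = 0.18735406

Step 2: Apply Bayes' theorem for P(D|+)
P(D|+) = P(+|D)P(D) / P(+)
       = 0.01767000 / 0.18735406
       = 0.0943


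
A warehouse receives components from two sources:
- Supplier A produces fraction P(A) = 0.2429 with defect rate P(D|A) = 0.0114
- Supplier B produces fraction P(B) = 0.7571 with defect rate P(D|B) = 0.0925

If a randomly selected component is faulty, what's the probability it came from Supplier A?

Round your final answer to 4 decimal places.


Let A = from Supplier A, D = faulty

Given:
- P(A) = 0.2429, P(B) = 0.7571
- P(D|A) = 0.0114, P(D|B) = 0.0925

Step 1: Find P(D)
P(D) = P(D|A)P(A) + P(D|B)P(B)
     = 0.0114 × 0.2429 + 0.0925 × 0.7571
     = 0.00276906 + 0.07003175
     = 0.07280081

Step 2: Apply Bayes' theorem
P(A|D) = P(D|A)P(A) / P(D)
       = 0.00276906 / 0.07280081
       = 0.0380


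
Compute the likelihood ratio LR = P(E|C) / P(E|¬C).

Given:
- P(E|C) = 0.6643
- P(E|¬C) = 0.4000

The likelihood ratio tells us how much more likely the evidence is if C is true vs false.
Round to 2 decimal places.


Likelihood Ratio (LR) = P(E|C) / P(E|¬C)

LR = 0.6643 / 0.4000
   = 1.66

The evidence is 1.66 times more likely if C is true than if C is false.
Because LR exceeds 1, E is evidence for C.


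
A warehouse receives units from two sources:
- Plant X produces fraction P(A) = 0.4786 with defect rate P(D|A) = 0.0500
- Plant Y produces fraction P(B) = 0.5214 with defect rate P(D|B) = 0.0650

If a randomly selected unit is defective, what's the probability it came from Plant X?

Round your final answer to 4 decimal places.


Let A = from Plant X, D = defective

Given:
- P(A) = 0.4786, P(B) = 0.5214
- P(D|A) = 0.0500, P(D|B) = 0.0650

Step 1: Find P(D)
P(D) = P(D|A)P(A) + P(D|B)P(B)
     = 0.0500 × 0.4786 + 0.0650 × 0.5214
     = 0.02393000 + 0.03389100
     = 0.05782100

Step 2: Apply Bayes' theorem
P(A|D) = P(D|A)P(A) / P(D)
       = 0.02393000 / 0.05782100
       = 0.4139


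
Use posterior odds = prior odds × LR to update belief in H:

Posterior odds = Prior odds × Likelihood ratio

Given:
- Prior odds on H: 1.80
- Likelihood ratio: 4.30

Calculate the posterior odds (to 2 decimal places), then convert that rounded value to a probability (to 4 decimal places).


Step 1: Calculate posterior odds
Posterior odds = Prior odds × LR
               = 1.80 × 4.30
               = 7.74

Step 2: Convert to probability
P(H|E) = Posterior odds / (1 + Posterior odds)
       = 7.74 / (1 + 7.74)
       = 7.74 / 8.74
       = 0.8856

The evidence increased P(H) from 0.6429 to 0.8856.


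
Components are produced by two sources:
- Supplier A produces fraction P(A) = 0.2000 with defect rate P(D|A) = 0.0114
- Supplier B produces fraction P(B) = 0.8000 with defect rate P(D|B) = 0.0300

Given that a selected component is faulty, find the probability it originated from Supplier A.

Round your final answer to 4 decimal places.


Let A = from Supplier A, D = faulty

Given:
- P(A) = 0.2000, P(B) = 0.8000
- P(D|A) = 0.0114, P(D|B) = 0.0300

Step 1: Find P(D)
P(D) = P(D|A)P(A) + P(D|B)P(B)
     = 0.0114 × 0.2000 + 0.0300 × 0.8000
     = 0.00228000 + 0.02400000
     = 0.02628000

Step 2: Apply Bayes' theorem
P(A|D) = P(D|A)P(A) / P(D)
       = 0.00228000 / 0.02628000
       = 0.0868


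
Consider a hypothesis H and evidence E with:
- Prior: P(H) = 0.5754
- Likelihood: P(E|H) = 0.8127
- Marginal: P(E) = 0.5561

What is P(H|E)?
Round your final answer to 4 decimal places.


Using Bayes' theorem:

P(H|E) = P(E|H) × P(H) / P(E)
       = 0.8127 × 0.5754 / 0.5561
       = 0.46762758 / 0.5561
       = 0.8409

The evidence strengthens our belief in H.
Prior: 0.5754 → Posterior: 0.8409


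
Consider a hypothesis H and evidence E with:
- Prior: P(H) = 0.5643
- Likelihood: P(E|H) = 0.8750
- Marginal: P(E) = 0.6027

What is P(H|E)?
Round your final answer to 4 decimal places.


Using Bayes' theorem:

P(H|E) = P(E|H) × P(H) / P(E)
       = 0.8750 × 0.5643 / 0.6027
       = 0.49376250 / 0.6027
       = 0.8193

The evidence strengthens our belief in H.
Prior: 0.5643 → Posterior: 0.8193


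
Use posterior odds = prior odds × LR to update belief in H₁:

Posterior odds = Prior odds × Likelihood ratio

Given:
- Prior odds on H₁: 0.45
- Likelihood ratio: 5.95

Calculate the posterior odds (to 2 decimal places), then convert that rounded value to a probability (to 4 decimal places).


Step 1: Calculate posterior odds
Posterior odds = Prior odds × LR
               = 0.45 × 5.95
               = 2.68

Step 2: Convert to probability
P(H₁|E) = Posterior odds / (1 + Posterior odds)
       = 2.68 / (1 + 2.68)
       = 2.68 / 3.68
       = 0.7283

The evidence increased P(H₁) from 0.3103 to 0.7283.


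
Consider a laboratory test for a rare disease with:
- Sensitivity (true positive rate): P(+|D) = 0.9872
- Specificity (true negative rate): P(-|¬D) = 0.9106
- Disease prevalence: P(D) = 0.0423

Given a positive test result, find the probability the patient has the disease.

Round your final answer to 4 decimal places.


Let D = has disease, + = positive test

Given:
- P(D) = 0.0423 (prevalence)
- P(+|D) = 0.9872 (sensitivity)
- P(-|¬D) = 0.9106 (specificity)
- P(+|¬D) = 0.0894 (false positive rate = 1 - specificity)

Step 1: Find P(+)
P(+) = P(+|D)P(D) + P(+|¬D)P(¬D)
     = 0.9872 × 0.0423 + 0.0894 × 0.9577
     = 0.04175856 + 0.08561838
     = 0.12737694

Step 2: Apply Bayes' theorem for P(D|+)
P(D|+) = P(+|D)P(D) / P(+)
       = 0.04175856 / 0.12737694
       = 0.3278


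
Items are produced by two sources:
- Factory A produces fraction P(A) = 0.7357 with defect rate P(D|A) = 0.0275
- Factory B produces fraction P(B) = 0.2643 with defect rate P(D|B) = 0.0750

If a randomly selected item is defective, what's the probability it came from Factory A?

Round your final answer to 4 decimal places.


Let A = from Factory A, D = defective

Given:
- P(A) = 0.7357, P(B) = 0.2643
- P(D|A) = 0.0275, P(D|B) = 0.0750

Step 1: Find P(D)
P(D) = P(D|A)P(A) + P(D|B)P(B)
     = 0.0275 × 0.7357 + 0.0750 × 0.2643
     = 0.02023175 + 0.01982250
     = 0.04005425

Step 2: Apply Bayes' theorem
P(A|D) = P(D|A)P(A) / P(D)
       = 0.02023175 / 0.04005425
       = 0.5051


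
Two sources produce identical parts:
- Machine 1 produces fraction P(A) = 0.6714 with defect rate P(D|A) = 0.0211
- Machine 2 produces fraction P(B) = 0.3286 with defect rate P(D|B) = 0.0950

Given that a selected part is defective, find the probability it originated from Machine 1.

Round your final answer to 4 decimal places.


Let A = from Machine 1, D = defective

Given:
- P(A) = 0.6714, P(B) = 0.3286
- P(D|A) = 0.0211, P(D|B) = 0.0950

Step 1: Find P(D)
P(D) = P(D|A)P(A) + P(D|B)P(B)
     = 0.0211 × 0.6714 + 0.0950 × 0.3286
     = 0.01416654 + 0.03121700
     = 0.04538354

Step 2: Apply Bayes' theorem
P(A|D) = P(D|A)P(A) / P(D)
       = 0.01416654 / 0.04538354
       = 0.3122


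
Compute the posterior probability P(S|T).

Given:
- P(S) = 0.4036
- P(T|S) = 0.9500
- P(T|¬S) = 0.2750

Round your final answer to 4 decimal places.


Bayes' theorem: P(S|T) = P(T|S) × P(S) / P(T)

Step 1: Calculate P(T) using law of total probability
P(T) = P(T|S)P(S) + P(T|¬S)P(¬S)
     = 0.9500 × 0.4036 + 0.2750 × 0.5964
     = 0.38342000 + 0.16401000
     = 0.54743000

Step 2: Apply Bayes' theorem
P(S|T) = P(T|S) × P(S) / P(T)
       = 0.38342000 / 0.54743000
       = 0.7004


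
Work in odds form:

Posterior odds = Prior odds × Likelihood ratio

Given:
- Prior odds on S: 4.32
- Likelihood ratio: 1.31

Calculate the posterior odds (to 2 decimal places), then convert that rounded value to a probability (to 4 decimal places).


Step 1: Calculate posterior odds
Posterior odds = Prior odds × LR
               = 4.32 × 1.31
               = 5.66

Step 2: Convert to probability
P(S|E) = Posterior odds / (1 + Posterior odds)
       = 5.66 / (1 + 5.66)
       = 5.66 / 6.66
       = 0.8498

The evidence increased P(S) from 0.8120 to 0.8498.


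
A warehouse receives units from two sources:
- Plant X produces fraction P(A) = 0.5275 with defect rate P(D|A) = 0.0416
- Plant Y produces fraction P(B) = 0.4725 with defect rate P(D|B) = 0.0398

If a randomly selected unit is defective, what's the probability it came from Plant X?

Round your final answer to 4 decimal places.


Let A = from Plant X, D = defective

Given:
- P(A) = 0.5275, P(B) = 0.4725
- P(D|A) = 0.0416, P(D|B) = 0.0398

Step 1: Find P(D)
P(D) = P(D|A)P(A) + P(D|B)P(B)
     = 0.0416 × 0.5275 + 0.0398 × 0.4725
     = 0.02194400 + 0.01880550
     = 0.04074950

Step 2: Apply Bayes' theorem
P(A|D) = P(D|A)P(A) / P(D)
       = 0.02194400 / 0.04074950
       = 0.5385


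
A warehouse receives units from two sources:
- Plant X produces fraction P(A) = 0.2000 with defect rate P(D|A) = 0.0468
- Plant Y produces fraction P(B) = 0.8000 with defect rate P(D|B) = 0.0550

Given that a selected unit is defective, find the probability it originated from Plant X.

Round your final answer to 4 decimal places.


Let A = from Plant X, D = defective

Given:
- P(A) = 0.2000, P(B) = 0.8000
- P(D|A) = 0.0468, P(D|B) = 0.0550

Step 1: Find P(D)
P(D) = P(D|A)P(A) + P(D|B)P(B)
     = 0.0468 × 0.2000 + 0.0550 × 0.8000
     = 0.00936000 + 0.04400000
     = 0.05336000

Step 2: Apply Bayes' theorem
P(A|D) = P(D|A)P(A) / P(D)
       = 0.00936000 / 0.05336000
       = 0.1754


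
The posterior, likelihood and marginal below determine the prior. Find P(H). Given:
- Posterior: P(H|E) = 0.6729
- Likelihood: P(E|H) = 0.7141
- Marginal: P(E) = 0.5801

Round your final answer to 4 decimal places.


From Bayes' theorem: P(H|E) = P(E|H) × P(H) / P(E)

Rearranging for P(H):
P(H) = P(H|E) × P(E) / P(E|H)
     = 0.6729 × 0.5801 / 0.7141
     = 0.39034929 / 0.7141
     = 0.5466


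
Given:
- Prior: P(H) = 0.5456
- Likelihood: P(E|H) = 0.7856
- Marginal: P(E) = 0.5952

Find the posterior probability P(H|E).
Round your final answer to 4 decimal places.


Using Bayes' theorem:

P(H|E) = P(E|H) × P(H) / P(E)
       = 0.7856 × 0.5456 / 0.5952
       = 0.42862336 / 0.5952
       = 0.7201

The evidence strengthens our belief in H.
Prior: 0.5456 → Posterior: 0.7201


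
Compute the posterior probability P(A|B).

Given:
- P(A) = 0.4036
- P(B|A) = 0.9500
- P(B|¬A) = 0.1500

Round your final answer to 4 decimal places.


Bayes' theorem: P(A|B) = P(B|A) × P(A) / P(B)

Step 1: Calculate P(B) using law of total probability
P(B) = P(B|A)P(A) + P(B|¬A)P(¬A)
     = 0.9500 × 0.4036 + 0.1500 × 0.5964
     = 0.38342000 + 0.08946000
     = 0.47288000

Step 2: Apply Bayes' theorem
P(A|B) = P(B|A) × P(A) / P(B)
       = 0.38342000 / 0.47288000
       = 0.8108


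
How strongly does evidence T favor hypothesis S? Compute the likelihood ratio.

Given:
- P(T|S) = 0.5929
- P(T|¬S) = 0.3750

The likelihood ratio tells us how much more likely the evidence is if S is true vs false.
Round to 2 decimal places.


Likelihood Ratio (LR) = P(T|S) / P(T|¬S)

LR = 0.5929 / 0.3750
   = 1.58

The evidence is 1.58 times more likely if S is true than if S is false.
Because LR exceeds 1, T is evidence for S.


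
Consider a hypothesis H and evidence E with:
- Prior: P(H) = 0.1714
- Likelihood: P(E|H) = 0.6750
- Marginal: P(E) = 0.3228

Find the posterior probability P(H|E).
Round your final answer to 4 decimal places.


Using Bayes' theorem:

P(H|E) = P(E|H) × P(H) / P(E)
       = 0.6750 × 0.1714 / 0.3228
       = 0.11569500 / 0.3228
       = 0.3584

The evidence strengthens our belief in H.
Prior: 0.1714 → Posterior: 0.3584


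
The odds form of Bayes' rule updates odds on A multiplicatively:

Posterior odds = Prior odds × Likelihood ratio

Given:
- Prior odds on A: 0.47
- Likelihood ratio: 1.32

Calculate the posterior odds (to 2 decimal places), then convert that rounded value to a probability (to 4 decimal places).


Step 1: Calculate posterior odds
Posterior odds = Prior odds × LR
               = 0.47 × 1.32
               = 0.62

Step 2: Convert to probability
P(A|E) = Posterior odds / (1 + Posterior odds)
       = 0.62 / (1 + 0.62)
       = 0.62 / 1.62
       = 0.3827

The evidence increased P(A) from 0.3197 to 0.3827.


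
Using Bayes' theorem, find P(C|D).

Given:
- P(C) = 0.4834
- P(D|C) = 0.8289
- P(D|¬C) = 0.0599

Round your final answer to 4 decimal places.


Bayes' theorem: P(C|D) = P(D|C) × P(C) / P(D)

Step 1: Calculate P(D) using law of total probability
P(D) = P(D|C)P(C) + P(D|¬C)P(¬C)
     = 0.8289 × 0.4834 + 0.0599 × 0.5166
     = 0.40069026 + 0.03094434
     = 0.43163460

Step 2: Apply Bayes' theorem
P(C|D) = P(D|C) × P(C) / P(D)
       = 0.40069026 / 0.43163460
       = 0.9283


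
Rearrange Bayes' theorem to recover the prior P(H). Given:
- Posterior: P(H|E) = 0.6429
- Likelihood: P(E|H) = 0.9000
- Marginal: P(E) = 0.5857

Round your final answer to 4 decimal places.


From Bayes' theorem: P(H|E) = P(E|H) × P(H) / P(E)

Rearranging for P(H):
P(H) = P(H|E) × P(E) / P(E|H)
     = 0.6429 × 0.5857 / 0.9000
     = 0.37654653 / 0.9000
     = 0.4184


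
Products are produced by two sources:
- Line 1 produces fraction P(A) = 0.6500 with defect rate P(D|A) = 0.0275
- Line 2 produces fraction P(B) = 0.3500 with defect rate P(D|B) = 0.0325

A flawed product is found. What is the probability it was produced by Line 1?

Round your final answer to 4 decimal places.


Let A = from Line 1, D = flawed

Given:
- P(A) = 0.6500, P(B) = 0.3500
- P(D|A) = 0.0275, P(D|B) = 0.0325

Step 1: Find P(D)
P(D) = P(D|A)P(A) + P(D|B)P(B)
     = 0.0275 × 0.6500 + 0.0325 × 0.3500
     = 0.01787500 + 0.01137500
     = 0.02925000

Step 2: Apply Bayes' theorem
P(A|D) = P(D|A)P(A) / P(D)
       = 0.01787500 / 0.02925000
       = 0.6111


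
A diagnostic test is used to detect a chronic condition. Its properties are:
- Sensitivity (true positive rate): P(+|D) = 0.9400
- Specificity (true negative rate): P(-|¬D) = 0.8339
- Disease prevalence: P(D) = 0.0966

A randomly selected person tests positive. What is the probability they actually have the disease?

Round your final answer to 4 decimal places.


Let D = has disease, + = positive test

Given:
- P(D) = 0.0966 (prevalence)
- P(+|D) = 0.9400 (sensitivity)
- P(-|¬D) = 0.8339 (specificity)
- P(+|¬D) = 0.1661 (false positive rate = 1 - specificity)

Step 1: Find P(+)
P(+) = P(+|D)P(D) + P(+|¬D)P(¬D)
     = 0.9400 × 0.0966 + 0.1661 × 0.9034
     = 0.09080400 + 0.15005474
     = 0.24085874

Step 2: Apply Bayes' theorem for P(D|+)
P(D|+) = P(+|D)P(D) / P(+)
       = 0.09080400 / 0.24085874
       = 0.3770


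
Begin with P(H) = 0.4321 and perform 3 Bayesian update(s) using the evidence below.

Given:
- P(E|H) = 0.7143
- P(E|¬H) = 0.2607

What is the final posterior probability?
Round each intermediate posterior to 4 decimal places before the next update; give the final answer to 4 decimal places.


Sequential Bayesian updating:

Initial prior: P(H) = 0.4321

Update 1:
  P(E) = 0.7143 × 0.4321 + 0.2607 × 0.5679 = 0.30864903 + 0.14805153 = 0.45670056
  P(H|E) = 0.30864903 / 0.45670056 = 0.6758

Update 2:
  P(E) = 0.7143 × 0.6758 + 0.2607 × 0.3242 = 0.48272394 + 0.08451894 = 0.56724288
  P(H|E) = 0.48272394 / 0.56724288 = 0.8510

Update 3:
  P(E) = 0.7143 × 0.8510 + 0.2607 × 0.1490 = 0.60786930 + 0.03884430 = 0.64671360
  P(H|E) = 0.60786930 / 0.64671360 = 0.9399

Final posterior: 0.9399


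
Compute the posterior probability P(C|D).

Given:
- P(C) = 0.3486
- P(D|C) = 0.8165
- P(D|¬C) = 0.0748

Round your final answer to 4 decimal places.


Bayes' theorem: P(C|D) = P(D|C) × P(C) / P(D)

Step 1: Calculate P(D) using law of total probability
P(D) = P(D|C)P(C) + P(D|¬C)P(¬C)
     = 0.8165 × 0.3486 + 0.0748 × 0.6514
     = 0.28463190 + 0.04872472
     = 0.33335662

Step 2: Apply Bayes' theorem
P(C|D) = P(D|C) × P(C) / P(D)
       = 0.28463190 / 0.33335662
       = 0.8538


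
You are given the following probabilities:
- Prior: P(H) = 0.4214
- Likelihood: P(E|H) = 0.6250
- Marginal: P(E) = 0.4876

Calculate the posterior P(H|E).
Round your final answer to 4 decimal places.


Using Bayes' theorem:

P(H|E) = P(E|H) × P(H) / P(E)
       = 0.6250 × 0.4214 / 0.4876
       = 0.26337500 / 0.4876
       = 0.5401

The evidence strengthens our belief in H.
Prior: 0.4214 → Posterior: 0.5401


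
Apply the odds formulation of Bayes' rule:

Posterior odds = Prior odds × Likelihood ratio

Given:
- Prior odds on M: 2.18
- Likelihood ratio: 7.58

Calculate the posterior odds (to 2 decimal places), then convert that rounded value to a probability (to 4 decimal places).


Step 1: Calculate posterior odds
Posterior odds = Prior odds × LR
               = 2.18 × 7.58
               = 16.52

Step 2: Convert to probability
P(M|E) = Posterior odds / (1 + Posterior odds)
       = 16.52 / (1 + 16.52)
       = 16.52 / 17.52
       = 0.9429

The evidence increased P(M) from 0.6855 to 0.9429.


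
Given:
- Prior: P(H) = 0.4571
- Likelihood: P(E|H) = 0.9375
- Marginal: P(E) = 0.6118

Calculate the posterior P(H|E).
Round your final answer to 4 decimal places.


Using Bayes' theorem:

P(H|E) = P(E|H) × P(H) / P(E)
       = 0.9375 × 0.4571 / 0.6118
       = 0.42853125 / 0.6118
       = 0.7004

The evidence strengthens our belief in H.
Prior: 0.4571 → Posterior: 0.7004


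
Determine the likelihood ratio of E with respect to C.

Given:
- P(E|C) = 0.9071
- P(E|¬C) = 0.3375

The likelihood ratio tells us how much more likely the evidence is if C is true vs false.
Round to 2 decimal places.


Likelihood Ratio (LR) = P(E|C) / P(E|¬C)

LR = 0.9071 / 0.3375
   = 2.69

The evidence is 2.69 times more likely if C is true than if C is false.
Since LR > 1, the evidence supports C over ¬C.


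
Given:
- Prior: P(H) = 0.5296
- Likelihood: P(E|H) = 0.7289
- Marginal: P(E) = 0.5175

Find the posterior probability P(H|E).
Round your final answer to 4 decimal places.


Using Bayes' theorem:

P(H|E) = P(E|H) × P(H) / P(E)
       = 0.7289 × 0.5296 / 0.5175
       = 0.38602544 / 0.5175
       = 0.7459

The evidence strengthens our belief in H.
Prior: 0.5296 → Posterior: 0.7459


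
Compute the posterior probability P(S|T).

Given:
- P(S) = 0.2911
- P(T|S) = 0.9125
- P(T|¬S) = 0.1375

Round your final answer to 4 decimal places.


Bayes' theorem: P(S|T) = P(T|S) × P(S) / P(T)

Step 1: Calculate P(T) using law of total probability
P(T) = P(T|S)P(S) + P(T|¬S)P(¬S)
     = 0.9125 × 0.2911 + 0.1375 × 0.7089
     = 0.26562875 + 0.09747375
     = 0.36310250

Step 2: Apply Bayes' theorem
P(S|T) = P(T|S) × P(S) / P(T)
       = 0.26562875 / 0.36310250
       = 0.7316


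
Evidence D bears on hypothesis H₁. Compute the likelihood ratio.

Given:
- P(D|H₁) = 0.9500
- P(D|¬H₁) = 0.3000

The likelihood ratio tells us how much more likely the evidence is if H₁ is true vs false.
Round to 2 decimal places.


Likelihood Ratio (LR) = P(D|H₁) / P(D|¬H₁)

LR = 0.9500 / 0.3000
   = 3.17

The evidence is 3.17 times more likely if H₁ is true than if H₁ is false.
LR > 1, so observing D raises the odds in favor of H₁.


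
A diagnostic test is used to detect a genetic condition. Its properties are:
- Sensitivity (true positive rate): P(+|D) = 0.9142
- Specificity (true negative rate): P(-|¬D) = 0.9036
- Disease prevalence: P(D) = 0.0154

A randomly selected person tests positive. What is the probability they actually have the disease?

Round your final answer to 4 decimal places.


Let D = has disease, + = positive test

Given:
- P(D) = 0.0154 (prevalence)
- P(+|D) = 0.9142 (sensitivity)
- P(-|¬D) = 0.9036 (specificity)
- P(+|¬D) = 0.0964 (false positive rate = 1 - specificity)

Step 1: Find P(+)
P(+) = P(+|D)P(D) + P(+|¬D)P(¬D)
     = 0.9142 × 0.0154 + 0.0964 × 0.9846
     = 0.01407868 + 0.09491544
     = 0.10899412

Step 2: Apply Bayes' theorem for P(D|+)
P(D|+) = P(+|D)P(D) / P(+)
       = 0.01407868 / 0.10899412
       = 0.1292


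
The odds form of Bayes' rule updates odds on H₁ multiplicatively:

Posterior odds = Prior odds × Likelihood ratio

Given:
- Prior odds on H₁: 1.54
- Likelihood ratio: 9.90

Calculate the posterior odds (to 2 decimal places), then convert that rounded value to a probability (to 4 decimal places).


Step 1: Calculate posterior odds
Posterior odds = Prior odds × LR
               = 1.54 × 9.90
               = 15.25

Step 2: Convert to probability
P(H₁|E) = Posterior odds / (1 + Posterior odds)
       = 15.25 / (1 + 15.25)
       = 15.25 / 16.25
       = 0.9385

The evidence increased P(H₁) from 0.6063 to 0.9385.


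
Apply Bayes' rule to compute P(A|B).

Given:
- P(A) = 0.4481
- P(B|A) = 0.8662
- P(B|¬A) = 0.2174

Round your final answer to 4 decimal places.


Bayes' theorem: P(A|B) = P(B|A) × P(A) / P(B)

Step 1: Calculate P(B) using law of total probability
P(B) = P(B|A)P(A) + P(B|¬A)P(¬A)
     = 0.8662 × 0.4481 + 0.2174 × 0.5519
     = 0.38814422 + 0.11998306
     = 0.50812728

Step 2: Apply Bayes' theorem
P(A|B) = P(B|A) × P(A) / P(B)
       = 0.38814422 / 0.50812728
       = 0.7639
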